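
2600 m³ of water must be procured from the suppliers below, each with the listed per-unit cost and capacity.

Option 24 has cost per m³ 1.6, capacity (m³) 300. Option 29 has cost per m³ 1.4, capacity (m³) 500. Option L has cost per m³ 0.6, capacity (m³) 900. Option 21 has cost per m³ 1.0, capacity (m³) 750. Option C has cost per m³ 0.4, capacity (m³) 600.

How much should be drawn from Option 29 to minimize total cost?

350

Fill from the cheapest supplier first.
Take 600 from Option C at 0.4 → need 2000 more.
Take 900 from Option L at 0.6 → need 1100 more.
Take 750 from Option 21 at 1.0 → need 350 more.
Option 29 at 1.4: take 350 of its 500 → requirement met.
Option 24: unused.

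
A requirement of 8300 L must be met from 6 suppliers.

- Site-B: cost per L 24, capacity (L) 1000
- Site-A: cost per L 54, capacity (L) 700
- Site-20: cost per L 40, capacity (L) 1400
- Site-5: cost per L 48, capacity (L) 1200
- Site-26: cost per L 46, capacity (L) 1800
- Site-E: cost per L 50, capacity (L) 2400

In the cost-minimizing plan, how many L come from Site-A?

Use suppliers in increasing cost order.
Site-B at 24: take all 1000 L — 7300 still needed.
Site-20 (40): use full 1400 — 5900 L to go.
Site-26 at 46: take all 1800 L — 4100 still needed.
Site-5 at 48: take all 1200 L — 2900 still needed.
Take 2400 from Site-E at 50 — need 500 more.
Take 500 from Site-A at 54 to finish.

500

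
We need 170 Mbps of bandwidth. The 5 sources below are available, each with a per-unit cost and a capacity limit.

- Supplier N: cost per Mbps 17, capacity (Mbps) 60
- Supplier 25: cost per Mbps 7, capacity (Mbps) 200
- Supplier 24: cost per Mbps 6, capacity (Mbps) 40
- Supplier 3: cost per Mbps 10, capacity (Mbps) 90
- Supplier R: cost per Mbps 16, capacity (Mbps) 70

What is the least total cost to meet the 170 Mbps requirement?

1150

Cheapest first:
Supplier 24 at 6: take all 40 Mbps ; 130 still needed.
Take 130 from Supplier 25 at 7 to finish.
Supplier 3, Supplier R, Supplier N: unused.
Cost = 40×6 + 130×7 = 1150.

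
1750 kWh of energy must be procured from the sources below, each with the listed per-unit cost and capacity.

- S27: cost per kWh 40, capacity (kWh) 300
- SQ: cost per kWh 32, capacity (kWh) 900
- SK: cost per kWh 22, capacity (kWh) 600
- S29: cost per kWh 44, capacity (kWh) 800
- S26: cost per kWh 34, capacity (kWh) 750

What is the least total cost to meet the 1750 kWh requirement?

50500

Cheapest first:
SK (22): use full 600 ; 1150 kWh to go.
SQ at 32: take all 900 kWh ; 250 still needed.
S26 at 34: take 250 of its 750 ; requirement met.
S27, S29: unused.
Cost = 600×22 + 900×32 + 250×34 = 50500.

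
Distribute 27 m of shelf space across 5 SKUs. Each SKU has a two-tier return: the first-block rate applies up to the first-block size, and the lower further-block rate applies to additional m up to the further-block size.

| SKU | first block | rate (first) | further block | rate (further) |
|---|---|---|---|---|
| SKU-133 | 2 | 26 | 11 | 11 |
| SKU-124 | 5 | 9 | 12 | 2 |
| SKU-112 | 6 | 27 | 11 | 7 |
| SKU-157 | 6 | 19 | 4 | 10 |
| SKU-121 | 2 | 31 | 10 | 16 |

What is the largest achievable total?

561

Order all 10 blocks by rate: SKU-121/tier1 31 > SKU-112/tier1 27 > SKU-133/tier1 26 > SKU-157/tier1 19 > SKU-121/tier2 16 > SKU-133/tier2 11 > SKU-157/tier2 10 > SKU-124/tier1 9 > SKU-112/tier2 7 > SKU-124/tier2 2.
Fill SKU-121 tier1 block (2 at 31) ; 25 left.
SKU-112/tier1 (27): +6 ; 19 left.
Fill SKU-133 tier1 block (2 at 26) ; 17 left.
SKU-157/tier1 (19): +6 ; 11 left.
SKU-121 tier2 at 16: fill all 10 ; 1 left.
SKU-133/tier2: +1 of 11 at 11; pool empty.
Total = 31×2 + 27×6 + 26×2 + 19×6 + 16×10 + 11×1 = 561.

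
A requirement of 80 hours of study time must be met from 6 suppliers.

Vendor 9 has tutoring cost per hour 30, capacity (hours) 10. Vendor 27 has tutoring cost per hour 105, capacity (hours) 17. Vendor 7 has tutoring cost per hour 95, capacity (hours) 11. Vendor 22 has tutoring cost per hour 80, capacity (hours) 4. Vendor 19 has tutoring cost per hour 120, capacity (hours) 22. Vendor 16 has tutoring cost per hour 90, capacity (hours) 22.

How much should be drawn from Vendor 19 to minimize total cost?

Cheapest first:
Vendor 9 at 30: take all 10 hours → 70 still needed.
Vendor 22 (80): use full 4 → 66 hours to go.
Take 22 from Vendor 16 at 90 → need 44 more.
Vendor 7 at 95: take all 11 hours → 33 still needed.
Take 17 from Vendor 27 at 105 → need 16 more.
Take 16 from Vendor 19 at 120 to finish.

16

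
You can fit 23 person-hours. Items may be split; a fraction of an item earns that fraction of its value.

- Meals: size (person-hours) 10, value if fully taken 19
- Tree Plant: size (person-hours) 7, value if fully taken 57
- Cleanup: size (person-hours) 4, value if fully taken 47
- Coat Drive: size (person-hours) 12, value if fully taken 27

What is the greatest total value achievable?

131

Sort by value density: Cleanup 47/4≈11.8, Tree Plant 57/7≈8.14, Coat Drive 27/12≈2.25, Meals 19/10≈1.9.
Cleanup: take in full, 4 person-hours for value 47 → 19 left.
All 7 person-hours of Tree Plant fit (value 57) → 12 remain.
Take all of Coat Drive (12 person-hours, value 27) → 0 person-hours left.
Total value = 131.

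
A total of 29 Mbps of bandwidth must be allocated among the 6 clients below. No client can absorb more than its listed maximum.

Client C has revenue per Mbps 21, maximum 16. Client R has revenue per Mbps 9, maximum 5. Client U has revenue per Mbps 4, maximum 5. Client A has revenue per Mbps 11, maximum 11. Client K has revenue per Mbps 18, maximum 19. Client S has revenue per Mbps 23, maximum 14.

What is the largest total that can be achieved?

637

Rank by revenue per Mbps: Client S 23 > Client C 21 > Client K 18 > Client A 11 > Client R 9 > Client U 4.
Client S takes 14 to reach its cap of 14 — 15 left.
Client C has room for 16 but only 15 remain, so it gets 15.
Total = 21×15 + 23×14 = 637.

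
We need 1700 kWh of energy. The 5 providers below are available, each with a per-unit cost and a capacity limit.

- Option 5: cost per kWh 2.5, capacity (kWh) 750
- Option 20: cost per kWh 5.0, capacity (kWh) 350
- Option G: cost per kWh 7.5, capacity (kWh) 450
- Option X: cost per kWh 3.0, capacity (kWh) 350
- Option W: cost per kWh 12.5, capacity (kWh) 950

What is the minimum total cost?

6550

Use providers in increasing cost order.
Option 5 at 2.5: take all 750 kWh — 950 still needed.
Option X at 3.0: take all 350 kWh — 600 still needed.
Take 350 from Option 20 at 5.0 — need 250 more.
Option G (7.5): take the remaining 250 — done.
Option W: unused.
Cost = 750×2.5 + 350×3.0 + 350×5.0 + 250×7.5 = 6550.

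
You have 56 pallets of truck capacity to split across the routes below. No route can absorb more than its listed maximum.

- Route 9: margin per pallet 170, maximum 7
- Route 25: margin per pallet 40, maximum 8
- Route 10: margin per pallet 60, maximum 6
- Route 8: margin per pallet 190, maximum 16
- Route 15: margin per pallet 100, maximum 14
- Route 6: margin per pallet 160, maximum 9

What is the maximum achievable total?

Order the routes by margin per pallet: Route 8 190 > Route 9 170 > Route 6 160 > Route 15 100 > Route 10 60 > Route 25 40.
Route 8: +16 to 16 (cap) — 40 left.
Give Route 9 7 to hit its cap of 7 — 33 left.
Route 6 takes 9 to reach its cap of 9 — 24 left.
Route 15: +14 to 14 (cap) — 10 left.
Route 10: +6 to 6 (cap) — 4 left.
Only 4 left; Route 25 takes them to reach 4.
Total = 170×7 + 40×4 + 60×6 + 190×16 + 100×14 + 160×9 = 7590.

7590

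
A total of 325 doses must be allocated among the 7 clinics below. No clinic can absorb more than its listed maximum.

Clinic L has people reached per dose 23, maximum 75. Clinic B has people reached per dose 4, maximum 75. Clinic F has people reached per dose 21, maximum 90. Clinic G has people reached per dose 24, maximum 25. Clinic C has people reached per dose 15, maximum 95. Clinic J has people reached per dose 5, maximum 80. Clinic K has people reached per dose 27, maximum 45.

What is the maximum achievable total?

6780

Order the clinics by people reached per dose: Clinic K 27 > Clinic G 24 > Clinic L 23 > Clinic F 21 > Clinic C 15 > Clinic J 5 > Clinic B 4.
Give Clinic K 45 to hit its cap of 45 → 280 left.
Clinic G takes 25 to reach its cap of 25 → 255 left.
Give Clinic L 75 to hit its cap of 75 → 180 left.
Give Clinic F 90 to hit its cap of 90 → 90 left.
Clinic C: +90 (room for 95) → 90. Pool exhausted.
Total = 23×75 + 21×90 + 24×25 + 15×90 + 27×45 = 6780.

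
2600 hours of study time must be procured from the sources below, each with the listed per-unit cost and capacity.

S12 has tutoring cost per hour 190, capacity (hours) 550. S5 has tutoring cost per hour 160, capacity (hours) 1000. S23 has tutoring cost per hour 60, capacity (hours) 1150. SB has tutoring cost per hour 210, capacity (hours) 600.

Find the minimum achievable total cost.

Use sources in increasing cost order.
S23 at 60: take all 1150 hours ; 1450 still needed.
Take 1000 from S5 at 160 ; need 450 more.
S12 (190): take the remaining 450 ; done.
SB: unused.
Cost = 1150×60 + 1000×160 + 450×190 = 314500.

314500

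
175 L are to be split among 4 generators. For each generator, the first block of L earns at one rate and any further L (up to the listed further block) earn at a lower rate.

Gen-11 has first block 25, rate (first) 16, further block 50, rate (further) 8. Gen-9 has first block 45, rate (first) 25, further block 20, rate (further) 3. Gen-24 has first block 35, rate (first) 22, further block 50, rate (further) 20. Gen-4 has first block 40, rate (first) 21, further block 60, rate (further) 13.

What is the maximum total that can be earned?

3815

Order all 8 blocks by rate: Gen-9/first 25 > Gen-24/first 22 > Gen-4/first 21 > Gen-24/second 20 > Gen-11/first 16 > Gen-4/second 13 > Gen-11/second 8 > Gen-9/second 3.
Gen-9/first (25): +45 → 130 left.
Fill Gen-24 first block (35 at 22) → 95 left.
Gen-4/first (21): +40 → 55 left.
Fill Gen-24 second block (50 at 20) → 5 left.
5 remain; put them into Gen-11 first at 16.
Total = 25×45 + 22×35 + 21×40 + 20×50 + 16×5 = 3815.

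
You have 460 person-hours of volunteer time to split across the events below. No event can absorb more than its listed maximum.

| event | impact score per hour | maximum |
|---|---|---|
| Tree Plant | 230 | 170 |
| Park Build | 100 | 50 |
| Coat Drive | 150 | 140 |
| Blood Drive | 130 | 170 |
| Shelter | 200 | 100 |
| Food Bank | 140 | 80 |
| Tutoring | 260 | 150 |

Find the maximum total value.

104100

Rank by impact score per hour: Tutoring 260 > Tree Plant 230 > Shelter 200 > Coat Drive 150 > Food Bank 140 > Blood Drive 130 > Park Build 100.
Give Tutoring 150 to hit its cap of 150 → 310 left.
Tree Plant takes 170 to reach its cap of 170 → 140 left.
Shelter: +100 to 100 (cap) → 40 left.
Only 40 left; Coat Drive takes them to reach 40.
Total = 230×170 + 150×40 + 200×100 + 260×150 = 104100.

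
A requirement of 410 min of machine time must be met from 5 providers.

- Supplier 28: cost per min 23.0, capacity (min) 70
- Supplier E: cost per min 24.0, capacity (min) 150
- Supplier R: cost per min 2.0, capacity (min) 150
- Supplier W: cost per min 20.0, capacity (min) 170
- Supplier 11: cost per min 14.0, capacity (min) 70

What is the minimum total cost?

5140

Cheapest first:
Supplier R at 2.0: take all 150 min ; 260 still needed.
Supplier 11 (14.0): use full 70 ; 190 min to go.
Take 170 from Supplier W at 20.0 ; need 20 more.
Supplier 28 at 23.0: take 20 of its 70 ; requirement met.
Supplier E: unused.
Cost = 150×2.0 + 70×14.0 + 170×20.0 + 20×23.0 = 5140.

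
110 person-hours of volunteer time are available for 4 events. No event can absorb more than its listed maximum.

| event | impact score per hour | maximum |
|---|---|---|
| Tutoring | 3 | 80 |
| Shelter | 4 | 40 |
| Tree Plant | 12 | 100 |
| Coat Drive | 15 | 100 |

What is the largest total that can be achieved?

1620

Highest impact score per hour first: Coat Drive 15 > Tree Plant 12 > Shelter 4 > Tutoring 3.
Give Coat Drive 100 to hit its cap of 100 — 10 left.
Only 10 left; Tree Plant takes them to reach 10.
Total = 12×10 + 15×100 = 1620.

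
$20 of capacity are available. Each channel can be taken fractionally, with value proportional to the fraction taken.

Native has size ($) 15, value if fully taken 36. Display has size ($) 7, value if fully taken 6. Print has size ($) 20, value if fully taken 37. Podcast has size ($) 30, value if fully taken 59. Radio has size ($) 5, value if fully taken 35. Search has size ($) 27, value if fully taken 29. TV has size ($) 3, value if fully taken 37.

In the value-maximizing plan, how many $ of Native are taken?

Best value per unit of size first: TV 37/3≈12.3, Radio 35/5≈7, Native 36/15≈2.4, Podcast 59/30≈1.97, Print 37/20≈1.85, Search 29/27≈1.07, Display 6/7≈0.857.
TV: take in full, 3 $ for value 37 — 17 left.
Take all of Radio (5 $, value 35) — 12 $ left.
Fill the last 12 $ with part of Native: 12/15 of it earns 28.8.

12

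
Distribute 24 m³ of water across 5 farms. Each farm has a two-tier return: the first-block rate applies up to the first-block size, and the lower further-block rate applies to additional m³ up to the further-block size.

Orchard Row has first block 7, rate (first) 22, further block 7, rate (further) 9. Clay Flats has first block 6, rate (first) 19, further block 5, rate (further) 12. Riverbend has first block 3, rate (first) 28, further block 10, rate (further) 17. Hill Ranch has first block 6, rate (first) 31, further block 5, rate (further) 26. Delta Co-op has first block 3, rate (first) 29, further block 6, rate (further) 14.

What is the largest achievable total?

641

Order all 10 blocks by rate: Hill Ranch/first 31 > Delta Co-op/first 29 > Riverbend/first 28 > Hill Ranch/second 26 > Orchard Row/first 22 > Clay Flats/first 19 > Riverbend/second 17 > Delta Co-op/second 14 > Clay Flats/second 12 > Orchard Row/second 9.
Hill Ranch/first (31): +6 → 18 left.
Fill Delta Co-op first block (3 at 29) → 15 left.
Riverbend first at 28: fill all 3 → 12 left.
Hill Ranch second at 26: fill all 5 → 7 left.
Orchard Row first at 22: fill all 7 → 0 left.
Total = 31×6 + 29×3 + 28×3 + 26×5 + 22×7 = 641.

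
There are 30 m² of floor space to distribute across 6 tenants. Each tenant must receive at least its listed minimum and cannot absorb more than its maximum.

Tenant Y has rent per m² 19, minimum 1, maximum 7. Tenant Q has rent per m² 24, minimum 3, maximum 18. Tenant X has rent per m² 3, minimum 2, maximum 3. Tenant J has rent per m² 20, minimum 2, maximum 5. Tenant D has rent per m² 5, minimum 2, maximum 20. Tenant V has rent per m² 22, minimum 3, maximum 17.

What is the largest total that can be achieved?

Meeting every minimum uses 1+3+2+2+2+3 = 13 m², leaving 17.
Rank by rent per m²: Tenant Q 24 > Tenant V 22 > Tenant J 20 > Tenant Y 19 > Tenant D 5 > Tenant X 3.
Tenant Q takes 15 more to reach its cap of 18 → 2 left.
Only 2 left; Tenant V takes them to reach 5.
Total = 19×1 + 24×18 + 3×2 + 20×2 + 5×2 + 22×5 = 617.

617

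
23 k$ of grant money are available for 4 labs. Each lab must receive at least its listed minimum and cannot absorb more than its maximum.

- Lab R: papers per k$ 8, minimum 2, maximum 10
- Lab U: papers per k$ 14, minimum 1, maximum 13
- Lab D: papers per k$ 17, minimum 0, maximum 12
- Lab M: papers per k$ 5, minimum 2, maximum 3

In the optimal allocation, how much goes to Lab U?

Meeting every minimum uses 2+1+0+2 = 5 k$, leaving 18.
Rank by papers per k$: Lab D 17 > Lab U 14 > Lab R 8 > Lab M 5.
Give Lab D 12 more to hit its cap of 12 ; 6 left.
Only 6 left; Lab U takes them to reach 7.

7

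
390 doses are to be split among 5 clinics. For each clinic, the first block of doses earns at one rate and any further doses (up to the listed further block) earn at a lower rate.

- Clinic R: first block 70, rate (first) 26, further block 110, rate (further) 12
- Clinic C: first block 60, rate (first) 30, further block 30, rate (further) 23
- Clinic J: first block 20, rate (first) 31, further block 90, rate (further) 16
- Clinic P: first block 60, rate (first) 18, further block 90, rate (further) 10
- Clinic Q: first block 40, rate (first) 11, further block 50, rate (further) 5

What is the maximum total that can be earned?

8170

Rank every tier by rate: Clinic J/tier1 31 > Clinic C/tier1 30 > Clinic R/tier1 26 > Clinic C/tier2 23 > Clinic P/tier1 18 > Clinic J/tier2 16 > Clinic R/tier2 12 > Clinic Q/tier1 11 > Clinic P/tier2 10 > Clinic Q/tier2 5.
Clinic J/tier1 (31): +20 — 370 left.
Fill Clinic C tier1 block (60 at 30) — 310 left.
Clinic R/tier1 (26): +70 — 240 left.
Clinic C tier2 at 23: fill all 30 — 210 left.
Clinic P/tier1 (18): +60 — 150 left.
Clinic J/tier2 (16): +90 — 60 left.
60 remain; put them into Clinic R tier2 at 12.
Total = 31×20 + 30×60 + 26×70 + 23×30 + 18×60 + 16×90 + 12×60 = 8170.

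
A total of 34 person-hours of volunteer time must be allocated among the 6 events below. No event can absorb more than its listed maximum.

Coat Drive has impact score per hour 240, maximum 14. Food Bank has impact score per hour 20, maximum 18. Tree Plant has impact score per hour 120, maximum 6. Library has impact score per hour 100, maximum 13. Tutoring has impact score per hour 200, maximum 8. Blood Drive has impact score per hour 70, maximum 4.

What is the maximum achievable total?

Highest impact score per hour first: Coat Drive 240 > Tutoring 200 > Tree Plant 120 > Library 100 > Blood Drive 70 > Food Bank 20.
Coat Drive takes 14 to reach its cap of 14 ; 20 left.
Give Tutoring 8 to hit its cap of 8 ; 12 left.
Tree Plant takes 6 to reach its cap of 6 ; 6 left.
Library has room for 13 but only 6 remain, so it gets 6.
Total = 240×14 + 120×6 + 100×6 + 200×8 = 6280.

6280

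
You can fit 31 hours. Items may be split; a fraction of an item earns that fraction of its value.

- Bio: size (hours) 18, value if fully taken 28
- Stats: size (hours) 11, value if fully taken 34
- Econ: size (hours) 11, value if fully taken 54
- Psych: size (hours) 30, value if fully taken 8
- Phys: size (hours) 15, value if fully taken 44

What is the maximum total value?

114.4

Sort by value density: Econ 54/11≈4.91, Stats 34/11≈3.09, Phys 44/15≈2.93, Bio 28/18≈1.56, Psych 8/30≈0.267.
All 11 hours of Econ fit (value 54) ; 20 remain.
Stats: take in full, 11 hours for value 34 ; 9 left.
Only 9 hours remain; take 9/15 of Phys for value 44×9/15 = 26.4.
Total value = 114.4.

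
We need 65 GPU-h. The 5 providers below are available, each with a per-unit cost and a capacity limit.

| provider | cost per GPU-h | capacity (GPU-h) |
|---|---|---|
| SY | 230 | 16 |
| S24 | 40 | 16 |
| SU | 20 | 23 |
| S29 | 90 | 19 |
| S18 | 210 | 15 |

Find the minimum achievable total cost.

4280

Fill from the cheapest provider first.
SU (20): use full 23 ; 42 GPU-h to go.
Take 16 from S24 at 40 ; need 26 more.
S29 at 90: take all 19 GPU-h ; 7 still needed.
Take 7 from S18 at 210 to finish.
SY: unused.
Cost = 23×20 + 16×40 + 19×90 + 7×210 = 4280.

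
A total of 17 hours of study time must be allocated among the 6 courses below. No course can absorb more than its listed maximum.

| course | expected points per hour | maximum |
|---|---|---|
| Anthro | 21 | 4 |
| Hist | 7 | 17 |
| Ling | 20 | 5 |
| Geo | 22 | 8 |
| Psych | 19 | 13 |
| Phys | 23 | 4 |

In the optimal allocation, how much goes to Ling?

Order the courses by expected points per hour: Phys 23 > Geo 22 > Anthro 21 > Ling 20 > Psych 19 > Hist 7.
Phys: +4 to 4 (cap) — 13 left.
Geo takes 8 to reach its cap of 8 — 5 left.
Anthro: +4 to 4 (cap) — 1 left.
Ling has room for 5 but only 1 remain, so it gets 1.

1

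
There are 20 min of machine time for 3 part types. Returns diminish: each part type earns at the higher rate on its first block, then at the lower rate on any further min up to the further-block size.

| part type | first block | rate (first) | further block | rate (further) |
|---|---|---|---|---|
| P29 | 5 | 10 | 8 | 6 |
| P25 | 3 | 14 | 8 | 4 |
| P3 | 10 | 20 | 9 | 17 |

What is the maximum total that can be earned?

367

Order all 6 blocks by rate: P3/first 20 > P3/second 17 > P25/first 14 > P29/first 10 > P29/second 6 > P25/second 4.
P3 first at 20: fill all 10 — 10 left.
P3 second at 17: fill all 9 — 1 left.
P25 first at 14: only 1 left, fill 1.
Total = 20×10 + 17×9 + 14×1 = 367.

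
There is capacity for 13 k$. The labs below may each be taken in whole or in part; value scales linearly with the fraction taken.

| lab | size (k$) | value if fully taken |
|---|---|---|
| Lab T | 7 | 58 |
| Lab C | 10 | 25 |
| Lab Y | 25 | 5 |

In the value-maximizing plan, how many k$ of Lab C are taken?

6

Rank by value-to-size ratio: Lab T 58/7≈8.29, Lab C 25/10≈2.5, Lab Y 5/25≈0.2.
Lab T: take in full, 7 k$ for value 58 → 6 left.
6 k$ left: a 6/10 share of Lab C gives 25×6/10 = 15.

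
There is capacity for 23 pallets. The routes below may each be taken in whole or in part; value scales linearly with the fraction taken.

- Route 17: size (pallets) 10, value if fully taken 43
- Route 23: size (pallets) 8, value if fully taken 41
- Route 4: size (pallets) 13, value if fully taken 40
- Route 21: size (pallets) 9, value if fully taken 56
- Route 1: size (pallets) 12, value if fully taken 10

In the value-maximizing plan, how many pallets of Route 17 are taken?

Sort by value density: Route 21 56/9≈6.22, Route 23 41/8≈5.12, Route 17 43/10≈4.3, Route 4 40/13≈3.08, Route 1 10/12≈0.833.
Route 21: take in full, 9 pallets for value 56 — 14 left.
Take all of Route 23 (8 pallets, value 41) — 6 pallets left.
6 pallets left: a 6/10 share of Route 17 gives 43×6/10 = 25.8.

6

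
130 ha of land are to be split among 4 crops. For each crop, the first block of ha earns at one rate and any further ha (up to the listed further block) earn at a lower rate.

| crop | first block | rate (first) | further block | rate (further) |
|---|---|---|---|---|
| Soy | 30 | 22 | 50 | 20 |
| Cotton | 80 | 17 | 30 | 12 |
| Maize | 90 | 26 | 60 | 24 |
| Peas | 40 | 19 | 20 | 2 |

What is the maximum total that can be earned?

Treat each block as its own option and order by rate: Maize/T1 26 > Maize/T2 24 > Soy/T1 22 > Soy/T2 20 > Peas/T1 19 > Cotton/T1 17 > Cotton/T2 12 > Peas/T2 2.
Maize T1 at 26: fill all 90 → 40 left.
40 remain; put them into Maize T2 at 24.
Total = 26×90 + 24×40 = 3300.

3300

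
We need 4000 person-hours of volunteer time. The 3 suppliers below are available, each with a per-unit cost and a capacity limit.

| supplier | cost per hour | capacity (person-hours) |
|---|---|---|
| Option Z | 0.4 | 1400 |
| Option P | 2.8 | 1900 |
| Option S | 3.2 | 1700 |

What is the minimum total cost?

8120

Cheapest first:
Option Z at 0.4: take all 1400 person-hours ; 2600 still needed.
Option P (2.8): use full 1900 ; 700 person-hours to go.
Option S (3.2): take the remaining 700 ; done.
Cost = 1400×0.4 + 1900×2.8 + 700×3.2 = 8120.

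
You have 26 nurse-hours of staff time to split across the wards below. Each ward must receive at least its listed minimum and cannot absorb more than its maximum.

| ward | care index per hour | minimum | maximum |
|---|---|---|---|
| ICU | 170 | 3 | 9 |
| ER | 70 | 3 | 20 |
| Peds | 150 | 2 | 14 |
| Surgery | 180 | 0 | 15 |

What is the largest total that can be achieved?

Meeting every minimum uses 3+3+2+0 = 8 nurse-hours, leaving 18.
Order the wards by care index per hour: Surgery 180 > ICU 170 > Peds 150 > ER 70.
Give Surgery 15 more to hit its cap of 15 ; 3 left.
ICU has room for 6 more but only 3 remain, so it gets 6.
Total = 170×6 + 70×3 + 150×2 + 180×15 = 4230.

4230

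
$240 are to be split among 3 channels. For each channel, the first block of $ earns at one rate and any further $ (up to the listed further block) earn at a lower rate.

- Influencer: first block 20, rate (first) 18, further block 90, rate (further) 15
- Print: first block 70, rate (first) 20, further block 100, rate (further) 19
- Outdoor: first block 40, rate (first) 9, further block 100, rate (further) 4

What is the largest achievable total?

4410

Order all 6 blocks by rate: Print/first 20 > Print/second 19 > Influencer/first 18 > Influencer/second 15 > Outdoor/first 9 > Outdoor/second 4.
Print/first (20): +70 → 170 left.
Fill Print second block (100 at 19) → 70 left.
Influencer first at 18: fill all 20 → 50 left.
50 remain; put them into Influencer second at 15.
Total = 20×70 + 19×100 + 18×20 + 15×50 = 4410.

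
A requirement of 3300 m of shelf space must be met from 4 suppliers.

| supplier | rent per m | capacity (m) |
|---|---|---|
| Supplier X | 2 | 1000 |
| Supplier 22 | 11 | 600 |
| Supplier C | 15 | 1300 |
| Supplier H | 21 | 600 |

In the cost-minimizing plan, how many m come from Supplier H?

Fill from the cheapest supplier first.
Supplier X (2): use full 1000 ; 2300 m to go.
Take 600 from Supplier 22 at 11 ; need 1700 more.
Take 1300 from Supplier C at 15 ; need 400 more.
Supplier H at 21: take 400 of its 600 ; requirement met.

400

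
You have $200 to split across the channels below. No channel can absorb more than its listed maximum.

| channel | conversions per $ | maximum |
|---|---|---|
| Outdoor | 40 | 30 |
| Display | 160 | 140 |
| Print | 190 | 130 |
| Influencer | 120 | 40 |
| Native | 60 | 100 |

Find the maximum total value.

35900

Order the channels by conversions per $: Print 190 > Display 160 > Influencer 120 > Native 60 > Outdoor 40.
Give Print 130 to hit its cap of 130 ; 70 left.
Only 70 left; Display takes them to reach 70.
Total = 160×70 + 190×130 = 35900.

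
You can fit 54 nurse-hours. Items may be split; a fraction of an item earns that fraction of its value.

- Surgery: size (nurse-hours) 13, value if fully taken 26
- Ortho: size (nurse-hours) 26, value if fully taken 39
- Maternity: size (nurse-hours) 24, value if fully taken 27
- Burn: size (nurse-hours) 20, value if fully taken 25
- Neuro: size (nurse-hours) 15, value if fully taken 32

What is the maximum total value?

97

Sort by value density: Neuro 32/15≈2.13, Surgery 26/13≈2, Ortho 39/26≈1.5, Burn 25/20≈1.25, Maternity 27/24≈1.12.
Neuro: take in full, 15 nurse-hours for value 32 → 39 left.
All 13 nurse-hours of Surgery fit (value 26) → 26 remain.
All 26 nurse-hours of Ortho fit (value 39) → 0 remain.
Total value = 97.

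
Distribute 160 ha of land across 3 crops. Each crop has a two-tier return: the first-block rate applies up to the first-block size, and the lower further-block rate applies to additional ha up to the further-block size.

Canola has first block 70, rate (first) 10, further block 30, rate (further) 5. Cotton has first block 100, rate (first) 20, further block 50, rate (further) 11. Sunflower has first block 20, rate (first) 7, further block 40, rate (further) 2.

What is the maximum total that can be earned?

Rank every tier by rate: Cotton/tier1 20 > Cotton/tier2 11 > Canola/tier1 10 > Sunflower/tier1 7 > Canola/tier2 5 > Sunflower/tier2 2.
Cotton tier1 at 20: fill all 100 ; 60 left.
Cotton/tier2 (11): +50 ; 10 left.
Canola/tier1: +10 of 70 at 10; pool empty.
Total = 20×100 + 11×50 + 10×10 = 2650.

2650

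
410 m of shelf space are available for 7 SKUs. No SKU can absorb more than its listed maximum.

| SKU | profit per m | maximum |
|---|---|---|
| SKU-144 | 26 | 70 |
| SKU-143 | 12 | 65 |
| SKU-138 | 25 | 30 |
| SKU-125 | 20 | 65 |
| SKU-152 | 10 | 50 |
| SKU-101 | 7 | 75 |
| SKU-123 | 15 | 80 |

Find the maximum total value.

6700

Rank by profit per m: SKU-144 26 > SKU-138 25 > SKU-125 20 > SKU-123 15 > SKU-143 12 > SKU-152 10 > SKU-101 7.
SKU-144 takes 70 to reach its cap of 70 → 340 left.
SKU-138: +30 to 30 (cap) → 310 left.
SKU-125 takes 65 to reach its cap of 65 → 245 left.
SKU-123: +80 to 80 (cap) → 165 left.
Give SKU-143 65 to hit its cap of 65 → 100 left.
Give SKU-152 50 to hit its cap of 50 → 50 left.
SKU-101: +50 (room for 75) → 50. Pool exhausted.
Total = 26×70 + 12×65 + 25×30 + 20×65 + 10×50 + 7×50 + 15×80 = 6700.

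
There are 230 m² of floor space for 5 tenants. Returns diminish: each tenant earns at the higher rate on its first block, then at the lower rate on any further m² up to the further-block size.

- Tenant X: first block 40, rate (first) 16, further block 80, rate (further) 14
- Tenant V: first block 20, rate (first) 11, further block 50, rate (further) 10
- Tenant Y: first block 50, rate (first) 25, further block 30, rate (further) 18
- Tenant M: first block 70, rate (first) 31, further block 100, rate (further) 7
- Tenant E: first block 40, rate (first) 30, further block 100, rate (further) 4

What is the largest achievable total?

Rank every tier by rate: Tenant M/T1 31 > Tenant E/T1 30 > Tenant Y/T1 25 > Tenant Y/T2 18 > Tenant X/T1 16 > Tenant X/T2 14 > Tenant V/T1 11 > Tenant V/T2 10 > Tenant M/T2 7 > Tenant E/T2 4.
Tenant M/T1 (31): +70 ; 160 left.
Fill Tenant E T1 block (40 at 30) ; 120 left.
Tenant Y T1 at 25: fill all 50 ; 70 left.
Fill Tenant Y T2 block (30 at 18) ; 40 left.
Fill Tenant X T1 block (40 at 16) ; 0 left.
Total = 31×70 + 30×40 + 25×50 + 18×30 + 16×40 = 5800.

5800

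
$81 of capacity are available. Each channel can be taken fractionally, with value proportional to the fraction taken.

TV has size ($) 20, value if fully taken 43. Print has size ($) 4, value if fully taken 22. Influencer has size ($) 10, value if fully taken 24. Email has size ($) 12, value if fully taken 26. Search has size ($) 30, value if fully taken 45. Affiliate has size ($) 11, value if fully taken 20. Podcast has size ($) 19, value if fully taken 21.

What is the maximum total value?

171

Best value per unit of size first: Print 22/4≈5.5, Influencer 24/10≈2.4, Email 26/12≈2.17, TV 43/20≈2.15, Affiliate 20/11≈1.82, Search 45/30≈1.5, Podcast 21/19≈1.11.
Take all of Print (4 $, value 22) — 77 $ left.
Take all of Influencer (10 $, value 24) — 67 $ left.
All 12 $ of Email fit (value 26) — 55 remain.
Take all of TV (20 $, value 43) — 35 $ left.
Take all of Affiliate (11 $, value 20) — 24 $ left.
Only 24 $ remain; take 24/30 of Search for value 45×24/30 = 36.
Total value = 171.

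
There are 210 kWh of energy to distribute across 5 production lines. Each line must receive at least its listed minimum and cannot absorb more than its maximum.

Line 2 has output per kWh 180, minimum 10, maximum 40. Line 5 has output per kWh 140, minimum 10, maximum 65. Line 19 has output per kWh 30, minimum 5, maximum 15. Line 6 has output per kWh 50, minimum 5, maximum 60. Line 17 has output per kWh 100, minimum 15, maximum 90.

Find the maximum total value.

25950

Meeting every minimum uses 10+10+5+5+15 = 45 kWh, leaving 165.
Highest output per kWh first: Line 2 180 > Line 5 140 > Line 17 100 > Line 6 50 > Line 19 30.
Give Line 2 30 more to hit its cap of 40 ; 135 left.
Give Line 5 55 more to hit its cap of 65 ; 80 left.
Line 17 takes 75 more to reach its cap of 90 ; 5 left.
Only 5 left; Line 6 takes them to reach 10.
Total = 180×40 + 140×65 + 30×5 + 50×10 + 100×90 = 25950.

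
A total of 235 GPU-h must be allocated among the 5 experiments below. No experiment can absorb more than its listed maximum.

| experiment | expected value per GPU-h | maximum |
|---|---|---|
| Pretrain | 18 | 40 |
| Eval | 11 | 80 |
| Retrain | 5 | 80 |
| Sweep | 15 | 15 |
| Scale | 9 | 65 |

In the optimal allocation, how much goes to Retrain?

Order the experiments by expected value per GPU-h: Pretrain 18 > Sweep 15 > Eval 11 > Scale 9 > Retrain 5.
Pretrain takes 40 to reach its cap of 40 — 195 left.
Sweep: +15 to 15 (cap) — 180 left.
Eval: +80 to 80 (cap) — 100 left.
Give Scale 65 to hit its cap of 65 — 35 left.
Retrain: +35 (room for 80) → 35. Pool exhausted.

35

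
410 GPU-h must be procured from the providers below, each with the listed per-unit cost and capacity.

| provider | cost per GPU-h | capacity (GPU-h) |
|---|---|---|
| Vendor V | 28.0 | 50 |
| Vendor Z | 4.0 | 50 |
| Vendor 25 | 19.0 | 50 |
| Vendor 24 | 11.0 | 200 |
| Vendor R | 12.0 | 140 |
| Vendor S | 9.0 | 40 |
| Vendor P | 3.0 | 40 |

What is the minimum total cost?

Cheapest first:
Vendor P (3.0): use full 40 ; 370 GPU-h to go.
Vendor Z (4.0): use full 50 ; 320 GPU-h to go.
Vendor S at 9.0: take all 40 GPU-h ; 280 still needed.
Take 200 from Vendor 24 at 11.0 ; need 80 more.
Vendor R at 12.0: take 80 of its 140 ; requirement met.
Vendor 25, Vendor V: unused.
Cost = 40×3.0 + 50×4.0 + 40×9.0 + 200×11.0 + 80×12.0 = 3840.

3840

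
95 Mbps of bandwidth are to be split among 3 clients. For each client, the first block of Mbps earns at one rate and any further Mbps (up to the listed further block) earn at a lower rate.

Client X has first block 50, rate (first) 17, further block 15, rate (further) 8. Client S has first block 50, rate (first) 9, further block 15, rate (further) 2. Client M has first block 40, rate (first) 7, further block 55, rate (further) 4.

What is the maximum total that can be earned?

1255

Rank every tier by rate: Client X/T1 17 > Client S/T1 9 > Client X/T2 8 > Client M/T1 7 > Client M/T2 4 > Client S/T2 2.
Client X/T1 (17): +50 — 45 left.
45 remain; put them into Client S T1 at 9.
Total = 17×50 + 9×45 = 1255.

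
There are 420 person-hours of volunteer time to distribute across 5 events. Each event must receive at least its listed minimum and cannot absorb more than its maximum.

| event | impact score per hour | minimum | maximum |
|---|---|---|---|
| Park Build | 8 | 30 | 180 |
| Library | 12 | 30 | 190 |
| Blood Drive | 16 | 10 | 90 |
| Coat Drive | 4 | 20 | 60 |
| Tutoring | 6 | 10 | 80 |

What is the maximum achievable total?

Meeting every minimum uses 30+30+10+20+10 = 100 person-hours, leaving 320.
Highest impact score per hour first: Blood Drive 16 > Library 12 > Park Build 8 > Tutoring 6 > Coat Drive 4.
Blood Drive takes 80 more to reach its cap of 90 — 240 left.
Library takes 160 more to reach its cap of 190 — 80 left.
Only 80 left; Park Build takes them to reach 110.
Total = 8×110 + 12×190 + 16×90 + 4×20 + 6×10 = 4740.

4740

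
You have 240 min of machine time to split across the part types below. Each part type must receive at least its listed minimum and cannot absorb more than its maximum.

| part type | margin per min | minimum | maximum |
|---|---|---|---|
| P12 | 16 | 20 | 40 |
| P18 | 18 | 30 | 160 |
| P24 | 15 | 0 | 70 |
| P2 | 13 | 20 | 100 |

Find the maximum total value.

4080

Meeting every minimum uses 20+30+0+20 = 70 min, leaving 170.
Order the part types by margin per min: P18 18 > P12 16 > P24 15 > P2 13.
P18: +130 to 160 (cap) ; 40 left.
P12 takes 20 more to reach its cap of 40 ; 20 left.
P24: +20 (room for 70) → 20. Pool exhausted.
Total = 16×40 + 18×160 + 15×20 + 13×20 = 4080.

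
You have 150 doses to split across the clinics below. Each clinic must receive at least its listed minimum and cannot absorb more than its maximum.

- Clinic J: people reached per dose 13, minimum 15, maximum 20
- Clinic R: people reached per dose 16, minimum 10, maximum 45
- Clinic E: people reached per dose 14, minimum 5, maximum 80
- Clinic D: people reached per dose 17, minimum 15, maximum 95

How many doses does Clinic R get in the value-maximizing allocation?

35

Meeting every minimum uses 15+10+5+15 = 45 doses, leaving 105.
Highest people reached per dose first: Clinic D 17 > Clinic R 16 > Clinic E 14 > Clinic J 13.
Clinic D: +80 to 95 (cap) ; 25 left.
Clinic R: +25 (room for 35) → 35. Pool exhausted.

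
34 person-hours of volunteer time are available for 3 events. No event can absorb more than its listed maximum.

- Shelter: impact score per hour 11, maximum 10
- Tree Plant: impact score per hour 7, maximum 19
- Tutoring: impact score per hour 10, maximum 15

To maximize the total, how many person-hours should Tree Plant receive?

9

Highest impact score per hour first: Shelter 11 > Tutoring 10 > Tree Plant 7.
Shelter takes 10 to reach its cap of 10 — 24 left.
Tutoring takes 15 to reach its cap of 15 — 9 left.
Only 9 left; Tree Plant takes them to reach 9.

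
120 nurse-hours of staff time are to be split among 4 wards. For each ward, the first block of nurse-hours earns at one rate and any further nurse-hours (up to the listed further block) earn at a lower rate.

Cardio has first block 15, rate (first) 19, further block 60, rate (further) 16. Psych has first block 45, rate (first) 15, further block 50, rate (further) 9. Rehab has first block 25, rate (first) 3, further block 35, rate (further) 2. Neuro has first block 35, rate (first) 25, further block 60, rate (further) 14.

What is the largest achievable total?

Rank every tier by rate: Neuro/T1 25 > Cardio/T1 19 > Cardio/T2 16 > Psych/T1 15 > Neuro/T2 14 > Psych/T2 9 > Rehab/T1 3 > Rehab/T2 2.
Fill Neuro T1 block (35 at 25) — 85 left.
Cardio/T1 (19): +15 — 70 left.
Fill Cardio T2 block (60 at 16) — 10 left.
10 remain; put them into Psych T1 at 15.
Total = 25×35 + 19×15 + 16×60 + 15×10 = 2270.

2270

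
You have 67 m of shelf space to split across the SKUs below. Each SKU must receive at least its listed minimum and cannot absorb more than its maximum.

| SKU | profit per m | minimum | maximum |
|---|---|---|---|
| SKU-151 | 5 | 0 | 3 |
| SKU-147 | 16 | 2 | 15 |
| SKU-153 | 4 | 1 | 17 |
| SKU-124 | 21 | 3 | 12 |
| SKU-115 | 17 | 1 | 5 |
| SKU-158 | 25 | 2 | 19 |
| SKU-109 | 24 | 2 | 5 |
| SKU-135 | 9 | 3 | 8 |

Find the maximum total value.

Meeting every minimum uses 0+2+1+3+1+2+2+3 = 14 m, leaving 53.
Rank by profit per m: SKU-158 25 > SKU-109 24 > SKU-124 21 > SKU-115 17 > SKU-147 16 > SKU-135 9 > SKU-151 5 > SKU-153 4.
SKU-158: +17 to 19 (cap) — 36 left.
SKU-109 takes 3 more to reach its cap of 5 — 33 left.
SKU-124: +9 to 12 (cap) — 24 left.
Give SKU-115 4 more to hit its cap of 5 — 20 left.
SKU-147: +13 to 15 (cap) — 7 left.
SKU-135 takes 5 more to reach its cap of 8 — 2 left.
SKU-151 has room for 3 more but only 2 remain, so it gets 2.
Total = 5×2 + 16×15 + 4×1 + 21×12 + 17×5 + 25×19 + 24×5 + 9×8 = 1258.

1258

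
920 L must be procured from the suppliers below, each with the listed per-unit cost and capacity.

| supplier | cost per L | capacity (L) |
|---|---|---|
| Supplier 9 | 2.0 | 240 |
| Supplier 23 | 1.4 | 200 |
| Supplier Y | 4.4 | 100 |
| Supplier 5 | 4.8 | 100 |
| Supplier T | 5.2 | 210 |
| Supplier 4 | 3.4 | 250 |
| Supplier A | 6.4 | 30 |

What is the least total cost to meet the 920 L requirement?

Cheapest first:
Supplier 23 (1.4): use full 200 ; 720 L to go.
Supplier 9 (2.0): use full 240 ; 480 L to go.
Supplier 4 (3.4): use full 250 ; 230 L to go.
Supplier Y at 4.4: take all 100 L ; 130 still needed.
Supplier 5 (4.8): use full 100 ; 30 L to go.
Take 30 from Supplier T at 5.2 to finish.
Supplier A: unused.
Cost = 200×1.4 + 240×2.0 + 250×3.4 + 100×4.4 + 100×4.8 + 30×5.2 = 2686.

2686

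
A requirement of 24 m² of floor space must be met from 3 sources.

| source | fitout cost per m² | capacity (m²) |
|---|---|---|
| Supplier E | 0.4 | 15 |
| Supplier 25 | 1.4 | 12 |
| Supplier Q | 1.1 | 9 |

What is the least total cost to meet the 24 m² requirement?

15.9

Fill from the cheapest source first.
Supplier E at 0.4: take all 15 m² → 9 still needed.
Supplier Q (1.1): use full 9 → 0 m² to go.
Supplier 25: unused.
Cost = 15×0.4 + 9×1.1 = 15.9.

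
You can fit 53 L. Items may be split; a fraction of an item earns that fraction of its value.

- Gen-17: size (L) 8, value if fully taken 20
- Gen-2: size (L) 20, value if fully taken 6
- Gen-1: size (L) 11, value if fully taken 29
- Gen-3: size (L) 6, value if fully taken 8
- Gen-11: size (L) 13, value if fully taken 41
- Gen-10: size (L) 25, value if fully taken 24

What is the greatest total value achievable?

112.4

Sort by value density: Gen-11 41/13≈3.15, Gen-1 29/11≈2.64, Gen-17 20/8≈2.5, Gen-3 8/6≈1.33, Gen-10 24/25≈0.96, Gen-2 6/20≈0.3.
All 13 L of Gen-11 fit (value 41) — 40 remain.
Take all of Gen-1 (11 L, value 29) — 29 L left.
Gen-17: take in full, 8 L for value 20 — 21 left.
All 6 L of Gen-3 fit (value 8) — 15 remain.
Fill the last 15 L with part of Gen-10: 15/25 of it earns 14.4.
Total value = 112.4.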